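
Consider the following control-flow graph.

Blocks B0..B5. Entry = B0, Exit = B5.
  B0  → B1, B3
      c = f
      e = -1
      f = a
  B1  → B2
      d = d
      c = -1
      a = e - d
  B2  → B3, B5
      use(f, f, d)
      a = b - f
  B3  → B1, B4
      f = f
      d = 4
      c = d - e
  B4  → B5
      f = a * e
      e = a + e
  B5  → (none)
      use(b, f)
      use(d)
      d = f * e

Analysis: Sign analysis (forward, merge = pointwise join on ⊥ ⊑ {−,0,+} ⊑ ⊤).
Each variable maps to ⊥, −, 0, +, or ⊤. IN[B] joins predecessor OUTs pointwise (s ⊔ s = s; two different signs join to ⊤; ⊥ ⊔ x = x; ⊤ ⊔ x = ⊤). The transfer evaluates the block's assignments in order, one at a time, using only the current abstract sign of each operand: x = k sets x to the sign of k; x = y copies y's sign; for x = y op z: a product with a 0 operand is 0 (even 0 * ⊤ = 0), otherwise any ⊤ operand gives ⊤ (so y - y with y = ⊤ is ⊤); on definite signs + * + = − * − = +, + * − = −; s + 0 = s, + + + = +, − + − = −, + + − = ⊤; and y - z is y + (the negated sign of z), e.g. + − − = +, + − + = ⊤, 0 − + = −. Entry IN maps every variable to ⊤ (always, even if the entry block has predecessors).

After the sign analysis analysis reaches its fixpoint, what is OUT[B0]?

Answer: {a: ⊤, b: ⊤, c: ⊤, d: ⊤, e: -, f: ⊤}

Trace:
Fixpoint table:
  B0:  IN=(all ⊤)  OUT={e:-; rest ⊤}
  B1:  IN={e:-; rest ⊤}  OUT={c:-, e:-; rest ⊤}
  B2:  IN={c:-, e:-; rest ⊤}  OUT={c:-, e:-; rest ⊤}
  B3:  IN={e:-; rest ⊤}  OUT={c:+, d:+, e:-; rest ⊤}
  B4:  IN={c:+, d:+, e:-; rest ⊤}  OUT={c:+, d:+; rest ⊤}
  B5:  IN=(all ⊤)  OUT=(all ⊤)

B0 is the boundary node: IN[B0] = {a: ⊤, b: ⊤, c: ⊤, d: ⊤, e: ⊤, f: ⊤}
Applying B0's transfer function to that IN value gives OUT[B0] (row B0 above).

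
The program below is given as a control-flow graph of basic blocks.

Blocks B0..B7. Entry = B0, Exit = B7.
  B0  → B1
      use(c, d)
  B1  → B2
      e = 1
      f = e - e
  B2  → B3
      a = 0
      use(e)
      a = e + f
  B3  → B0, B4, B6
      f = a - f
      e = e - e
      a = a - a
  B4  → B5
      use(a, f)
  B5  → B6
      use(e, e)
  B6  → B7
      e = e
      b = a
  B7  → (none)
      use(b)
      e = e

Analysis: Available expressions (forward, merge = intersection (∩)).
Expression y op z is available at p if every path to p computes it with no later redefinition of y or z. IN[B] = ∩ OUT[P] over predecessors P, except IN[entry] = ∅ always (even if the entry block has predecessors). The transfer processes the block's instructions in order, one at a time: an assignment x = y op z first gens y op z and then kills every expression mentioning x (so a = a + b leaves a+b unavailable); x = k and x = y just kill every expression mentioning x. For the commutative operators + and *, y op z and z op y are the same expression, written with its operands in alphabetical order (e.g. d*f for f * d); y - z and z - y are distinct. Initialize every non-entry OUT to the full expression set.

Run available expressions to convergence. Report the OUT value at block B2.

Answer: {e+f, e-e}

Trace:
Fixpoint table:
  B0: | IN={} | OUT={}
  B1: | IN={} | OUT={e-e}
  B2: | IN={e-e} | OUT={e+f, e-e}
  B3: | IN={e+f, e-e} | OUT={}
  B4: | IN={} | OUT={}
  B5: | IN={} | OUT={}
  B6: | IN={} | OUT={}
  B7: | IN={} | OUT={}

Merge at B2: IN[B2] = OUT[B1] = {e-e}
Applying B2's transfer function to that IN value gives OUT[B2] (row B2 above).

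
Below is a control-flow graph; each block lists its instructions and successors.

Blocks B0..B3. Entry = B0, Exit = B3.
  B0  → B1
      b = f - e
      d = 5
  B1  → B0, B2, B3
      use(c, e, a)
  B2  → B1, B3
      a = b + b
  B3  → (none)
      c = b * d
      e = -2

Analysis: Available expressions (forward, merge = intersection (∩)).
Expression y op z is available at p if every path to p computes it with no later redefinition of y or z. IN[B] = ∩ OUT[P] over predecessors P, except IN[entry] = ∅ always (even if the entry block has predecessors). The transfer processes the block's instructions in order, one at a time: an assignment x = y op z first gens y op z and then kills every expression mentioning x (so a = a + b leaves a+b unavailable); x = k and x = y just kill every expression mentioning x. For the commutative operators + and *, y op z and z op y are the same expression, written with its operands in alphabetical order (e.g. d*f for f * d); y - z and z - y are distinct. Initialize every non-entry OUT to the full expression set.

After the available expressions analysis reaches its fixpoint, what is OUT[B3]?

Answer: {b*d}

Derivation:
Fixpoint table:
  B0:  IN={}  OUT={f-e}
  B1:  IN={f-e}  OUT={f-e}
  B2:  IN={f-e}  OUT={b+b, f-e}
  B3:  IN={f-e}  OUT={b*d}

Merge at B3: IN[B3] = OUT[B1] ∩ OUT[B2] = {f-e}
Applying B3's transfer function to that IN value gives OUT[B3] (row B3 above).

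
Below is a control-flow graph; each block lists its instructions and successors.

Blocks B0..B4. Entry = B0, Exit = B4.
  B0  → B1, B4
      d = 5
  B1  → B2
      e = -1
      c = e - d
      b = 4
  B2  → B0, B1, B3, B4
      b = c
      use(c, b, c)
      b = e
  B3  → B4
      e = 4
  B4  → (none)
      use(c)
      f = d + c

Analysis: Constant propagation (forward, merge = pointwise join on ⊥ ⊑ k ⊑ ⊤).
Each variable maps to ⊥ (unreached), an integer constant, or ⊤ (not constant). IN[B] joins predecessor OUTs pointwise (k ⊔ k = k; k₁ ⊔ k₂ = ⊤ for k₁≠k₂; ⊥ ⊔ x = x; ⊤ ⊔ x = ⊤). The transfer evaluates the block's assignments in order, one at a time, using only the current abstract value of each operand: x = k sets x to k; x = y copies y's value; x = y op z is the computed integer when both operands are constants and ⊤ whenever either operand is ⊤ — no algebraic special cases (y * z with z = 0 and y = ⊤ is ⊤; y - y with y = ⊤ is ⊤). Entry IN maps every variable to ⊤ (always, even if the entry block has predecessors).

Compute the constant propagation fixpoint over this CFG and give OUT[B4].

Per-block solution:
  B0:  IN=(all ⊤)  OUT={d:5; rest ⊤}
  B1:  IN={d:5; rest ⊤}  OUT={b:4, c:-6, d:5, e:-1; rest ⊤}
  B2:  IN={b:4, c:-6, d:5, e:-1; rest ⊤}  OUT={b:-1, c:-6, d:5, e:-1; rest ⊤}
  B3:  IN={b:-1, c:-6, d:5, e:-1; rest ⊤}  OUT={b:-1, c:-6, d:5, e:4; rest ⊤}
  B4:  IN={d:5; rest ⊤}  OUT={d:5; rest ⊤}

Merge at B4: IN[B4] = OUT[B0] ⊔ OUT[B2] ⊔ OUT[B3] = {a: ⊤, b: ⊤, c: ⊤, d: 5, e: ⊤, f: ⊤}
Applying B4's transfer function to that IN value gives OUT[B4] (row B4 above).

Answer: {a: ⊤, b: ⊤, c: ⊤, d: 5, e: ⊤, f: ⊤}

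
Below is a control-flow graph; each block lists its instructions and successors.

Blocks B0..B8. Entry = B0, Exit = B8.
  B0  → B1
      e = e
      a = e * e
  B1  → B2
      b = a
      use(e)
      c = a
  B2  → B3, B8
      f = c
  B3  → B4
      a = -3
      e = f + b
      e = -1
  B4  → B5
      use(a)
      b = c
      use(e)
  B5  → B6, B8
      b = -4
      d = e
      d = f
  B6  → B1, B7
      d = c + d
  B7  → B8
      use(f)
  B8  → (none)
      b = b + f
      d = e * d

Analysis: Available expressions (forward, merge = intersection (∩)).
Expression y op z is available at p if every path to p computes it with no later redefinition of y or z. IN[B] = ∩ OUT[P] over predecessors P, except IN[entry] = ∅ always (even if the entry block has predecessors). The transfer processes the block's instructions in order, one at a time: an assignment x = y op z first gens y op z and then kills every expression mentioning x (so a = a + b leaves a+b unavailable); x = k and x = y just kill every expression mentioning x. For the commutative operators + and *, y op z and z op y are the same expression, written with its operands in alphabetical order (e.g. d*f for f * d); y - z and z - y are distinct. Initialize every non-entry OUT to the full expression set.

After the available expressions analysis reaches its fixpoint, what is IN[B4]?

Answer: {b+f}

Trace:
Per-block solution:
  B0: | IN={} | OUT={e*e}
  B1: | IN={} | OUT={}
  B2: | IN={} | OUT={}
  B3: | IN={} | OUT={b+f}
  B4: | IN={b+f} | OUT={}
  B5: | IN={} | OUT={}
  B6: | IN={} | OUT={}
  B7: | IN={} | OUT={}
  B8: | IN={} | OUT={}

Merge at B4: IN[B4] = OUT[B3] = {b+f}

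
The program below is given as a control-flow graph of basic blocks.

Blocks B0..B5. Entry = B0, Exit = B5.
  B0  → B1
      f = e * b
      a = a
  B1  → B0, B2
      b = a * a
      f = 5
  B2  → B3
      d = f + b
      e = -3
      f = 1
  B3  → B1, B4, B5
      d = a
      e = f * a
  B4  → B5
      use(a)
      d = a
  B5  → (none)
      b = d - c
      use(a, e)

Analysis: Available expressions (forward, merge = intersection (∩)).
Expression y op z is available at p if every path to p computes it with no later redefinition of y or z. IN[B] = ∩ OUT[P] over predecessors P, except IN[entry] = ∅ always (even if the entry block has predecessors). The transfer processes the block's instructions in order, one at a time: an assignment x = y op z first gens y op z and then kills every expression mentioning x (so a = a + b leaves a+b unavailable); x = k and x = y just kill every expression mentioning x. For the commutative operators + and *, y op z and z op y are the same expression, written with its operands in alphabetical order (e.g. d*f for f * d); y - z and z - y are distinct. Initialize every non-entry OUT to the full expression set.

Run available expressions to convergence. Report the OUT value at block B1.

Per-block solution:
  B0:   IN={}   OUT={b*e}
  B1:   IN={}   OUT={a*a}
  B2:   IN={a*a}   OUT={a*a}
  B3:   IN={a*a}   OUT={a*a, a*f}
  B4:   IN={a*a, a*f}   OUT={a*a, a*f}
  B5:   IN={a*a, a*f}   OUT={a*a, a*f, d-c}

Merge at B1: IN[B1] = OUT[B0] ∩ OUT[B3] = {}
Applying B1's transfer function to that IN value gives OUT[B1] (row B1 above).

Answer: {a*a}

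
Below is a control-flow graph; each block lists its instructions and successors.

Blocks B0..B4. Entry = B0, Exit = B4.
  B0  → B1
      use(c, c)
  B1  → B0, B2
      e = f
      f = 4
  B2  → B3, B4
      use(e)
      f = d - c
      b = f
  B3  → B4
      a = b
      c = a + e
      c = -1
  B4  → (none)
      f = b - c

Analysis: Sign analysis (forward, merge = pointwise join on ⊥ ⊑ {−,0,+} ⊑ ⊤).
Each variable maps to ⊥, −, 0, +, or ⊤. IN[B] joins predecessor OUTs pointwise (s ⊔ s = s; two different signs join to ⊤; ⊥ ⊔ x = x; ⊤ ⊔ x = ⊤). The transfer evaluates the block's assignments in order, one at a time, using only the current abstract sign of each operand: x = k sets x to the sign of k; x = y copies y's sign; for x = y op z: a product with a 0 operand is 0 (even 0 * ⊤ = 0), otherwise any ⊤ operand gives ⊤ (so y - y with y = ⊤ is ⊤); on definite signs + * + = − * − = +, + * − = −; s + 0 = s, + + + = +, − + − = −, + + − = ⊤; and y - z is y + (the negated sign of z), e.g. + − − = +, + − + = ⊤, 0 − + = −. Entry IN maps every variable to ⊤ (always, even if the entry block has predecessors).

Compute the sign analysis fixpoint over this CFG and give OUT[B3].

Fixpoint table:
  B0: | IN=(all ⊤) | OUT=(all ⊤)
  B1: | IN=(all ⊤) | OUT={f:+; rest ⊤}
  B2: | IN={f:+; rest ⊤} | OUT=(all ⊤)
  B3: | IN=(all ⊤) | OUT={c:-; rest ⊤}
  B4: | IN=(all ⊤) | OUT=(all ⊤)

Merge at B3: IN[B3] = OUT[B2] = {a: ⊤, b: ⊤, c: ⊤, d: ⊤, e: ⊤, f: ⊤}
Applying B3's transfer function to that IN value gives OUT[B3] (row B3 above).

Answer: {a: ⊤, b: ⊤, c: -, d: ⊤, e: ⊤, f: ⊤}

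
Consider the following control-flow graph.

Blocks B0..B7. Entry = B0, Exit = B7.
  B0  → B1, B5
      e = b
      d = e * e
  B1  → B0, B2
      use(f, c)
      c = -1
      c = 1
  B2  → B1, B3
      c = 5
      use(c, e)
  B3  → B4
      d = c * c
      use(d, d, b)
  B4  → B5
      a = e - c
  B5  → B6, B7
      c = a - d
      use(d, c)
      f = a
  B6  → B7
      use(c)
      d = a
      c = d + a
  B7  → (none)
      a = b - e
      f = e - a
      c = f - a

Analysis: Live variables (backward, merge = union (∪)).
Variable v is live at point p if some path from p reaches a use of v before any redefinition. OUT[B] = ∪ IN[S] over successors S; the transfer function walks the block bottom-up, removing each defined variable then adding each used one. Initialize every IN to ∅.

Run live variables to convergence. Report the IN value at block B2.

Converged values:
  B0:  IN={a, b, c, f}  OUT={a, b, c, d, e, f}
  B1:  IN={a, b, c, e, f}  OUT={a, b, c, e, f}
  B2:  IN={a, b, e, f}  OUT={a, b, c, e, f}
  B3:  IN={b, c, e}  OUT={b, c, d, e}
  B4:  IN={b, c, d, e}  OUT={a, b, d, e}
  B5:  IN={a, b, d, e}  OUT={a, b, c, e}
  B6:  IN={a, b, c, e}  OUT={b, e}
  B7:  IN={b, e}  OUT={}

Merge at B2: OUT[B2] = IN[B1] ⊔ IN[B3] = {a, b, c, e, f}
Applying B2's transfer function to that OUT value gives IN[B2] (row B2 above).

Answer: {a, b, e, f}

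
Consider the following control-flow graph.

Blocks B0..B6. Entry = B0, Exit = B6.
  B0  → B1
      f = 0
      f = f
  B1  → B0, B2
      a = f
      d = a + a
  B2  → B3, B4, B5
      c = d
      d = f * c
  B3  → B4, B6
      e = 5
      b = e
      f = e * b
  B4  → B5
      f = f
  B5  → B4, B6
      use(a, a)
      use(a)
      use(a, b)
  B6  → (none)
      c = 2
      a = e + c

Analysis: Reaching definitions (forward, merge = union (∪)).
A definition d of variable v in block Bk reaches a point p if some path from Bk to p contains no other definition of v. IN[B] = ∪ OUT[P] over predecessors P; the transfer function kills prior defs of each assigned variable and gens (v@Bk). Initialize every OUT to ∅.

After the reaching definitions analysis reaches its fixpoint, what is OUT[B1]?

Answer: {a@B1, d@B1, f@B0}

Derivation:
Fixpoint table:
  B0: | IN={a@B1, d@B1, f@B0} | OUT={a@B1, d@B1, f@B0}
  B1: | IN={a@B1, d@B1, f@B0} | OUT={a@B1, d@B1, f@B0}
  B2: | IN={a@B1, d@B1, f@B0} | OUT={a@B1, c@B2, d@B2, f@B0}
  B3: | IN={a@B1, c@B2, d@B2, f@B0} | OUT={a@B1, b@B3, c@B2, d@B2, e@B3, f@B3}
  B4: | IN={a@B1, b@B3, c@B2, d@B2, e@B3, f@B0, f@B3, f@B4} | OUT={a@B1, b@B3, c@B2, d@B2, e@B3, f@B4}
  B5: | IN={a@B1, b@B3, c@B2, d@B2, e@B3, f@B0, f@B4} | OUT={a@B1, b@B3, c@B2, d@B2, e@B3, f@B0, f@B4}
  B6: | IN={a@B1, b@B3, c@B2, d@B2, e@B3, f@B0, f@B3, f@B4} | OUT={a@B6, b@B3, c@B6, d@B2, e@B3, f@B0, f@B3, f@B4}

Merge at B1: IN[B1] = OUT[B0] = {a@B1, d@B1, f@B0}
Applying B1's transfer function to that IN value gives OUT[B1] (row B1 above).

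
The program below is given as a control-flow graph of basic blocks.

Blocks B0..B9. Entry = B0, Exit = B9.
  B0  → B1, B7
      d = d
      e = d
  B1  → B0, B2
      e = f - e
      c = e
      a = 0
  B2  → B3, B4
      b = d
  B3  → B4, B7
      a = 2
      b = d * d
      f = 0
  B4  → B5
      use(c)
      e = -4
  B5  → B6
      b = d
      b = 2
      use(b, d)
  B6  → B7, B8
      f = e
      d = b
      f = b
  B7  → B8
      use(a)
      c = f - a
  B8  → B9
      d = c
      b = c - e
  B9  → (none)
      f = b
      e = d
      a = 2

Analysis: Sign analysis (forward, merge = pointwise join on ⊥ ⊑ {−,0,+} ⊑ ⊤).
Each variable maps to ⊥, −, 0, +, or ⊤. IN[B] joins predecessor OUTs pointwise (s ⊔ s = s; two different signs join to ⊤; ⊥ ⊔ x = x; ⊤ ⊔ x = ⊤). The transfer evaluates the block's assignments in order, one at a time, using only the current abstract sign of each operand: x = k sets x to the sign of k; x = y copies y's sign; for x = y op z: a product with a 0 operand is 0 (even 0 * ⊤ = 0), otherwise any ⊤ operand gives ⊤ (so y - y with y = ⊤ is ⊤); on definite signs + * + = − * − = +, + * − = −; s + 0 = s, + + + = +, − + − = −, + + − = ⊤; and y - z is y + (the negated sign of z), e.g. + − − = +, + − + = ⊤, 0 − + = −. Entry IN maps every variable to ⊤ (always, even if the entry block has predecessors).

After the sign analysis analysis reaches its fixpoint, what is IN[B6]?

Fixpoint table:
  B0:   IN=(all ⊤)   OUT=(all ⊤)
  B1:   IN=(all ⊤)   OUT={a:0; rest ⊤}
  B2:   IN={a:0; rest ⊤}   OUT={a:0; rest ⊤}
  B3:   IN={a:0; rest ⊤}   OUT={a:+, f:0; rest ⊤}
  B4:   IN=(all ⊤)   OUT={e:-; rest ⊤}
  B5:   IN={e:-; rest ⊤}   OUT={b:+, e:-; rest ⊤}
  B6:   IN={b:+, e:-; rest ⊤}   OUT={b:+, d:+, e:-, f:+; rest ⊤}
  B7:   IN=(all ⊤)   OUT=(all ⊤)
  B8:   IN=(all ⊤)   OUT=(all ⊤)
  B9:   IN=(all ⊤)   OUT={a:+; rest ⊤}

Merge at B6: IN[B6] = OUT[B5] = {a: ⊤, b: +, c: ⊤, d: ⊤, e: -, f: ⊤}

Answer: {a: ⊤, b: +, c: ⊤, d: ⊤, e: -, f: ⊤}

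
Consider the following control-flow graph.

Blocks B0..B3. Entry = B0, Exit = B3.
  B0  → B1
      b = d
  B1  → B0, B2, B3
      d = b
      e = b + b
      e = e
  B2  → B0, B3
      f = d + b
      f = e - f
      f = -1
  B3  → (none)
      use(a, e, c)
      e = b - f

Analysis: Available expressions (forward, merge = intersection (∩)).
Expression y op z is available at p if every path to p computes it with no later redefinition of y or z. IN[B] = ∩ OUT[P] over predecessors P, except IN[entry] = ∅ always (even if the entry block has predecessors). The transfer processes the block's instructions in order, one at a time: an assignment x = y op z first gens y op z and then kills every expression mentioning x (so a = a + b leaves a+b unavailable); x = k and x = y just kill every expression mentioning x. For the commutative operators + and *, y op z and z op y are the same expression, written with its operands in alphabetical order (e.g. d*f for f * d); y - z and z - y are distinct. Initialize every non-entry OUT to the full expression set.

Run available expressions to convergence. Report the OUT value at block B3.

Answer: {b+b, b-f}

Trace:
Per-block solution:
  B0: | IN={} | OUT={}
  B1: | IN={} | OUT={b+b}
  B2: | IN={b+b} | OUT={b+b, b+d}
  B3: | IN={b+b} | OUT={b+b, b-f}

Merge at B3: IN[B3] = OUT[B1] ∩ OUT[B2] = {b+b}
Applying B3's transfer function to that IN value gives OUT[B3] (row B3 above).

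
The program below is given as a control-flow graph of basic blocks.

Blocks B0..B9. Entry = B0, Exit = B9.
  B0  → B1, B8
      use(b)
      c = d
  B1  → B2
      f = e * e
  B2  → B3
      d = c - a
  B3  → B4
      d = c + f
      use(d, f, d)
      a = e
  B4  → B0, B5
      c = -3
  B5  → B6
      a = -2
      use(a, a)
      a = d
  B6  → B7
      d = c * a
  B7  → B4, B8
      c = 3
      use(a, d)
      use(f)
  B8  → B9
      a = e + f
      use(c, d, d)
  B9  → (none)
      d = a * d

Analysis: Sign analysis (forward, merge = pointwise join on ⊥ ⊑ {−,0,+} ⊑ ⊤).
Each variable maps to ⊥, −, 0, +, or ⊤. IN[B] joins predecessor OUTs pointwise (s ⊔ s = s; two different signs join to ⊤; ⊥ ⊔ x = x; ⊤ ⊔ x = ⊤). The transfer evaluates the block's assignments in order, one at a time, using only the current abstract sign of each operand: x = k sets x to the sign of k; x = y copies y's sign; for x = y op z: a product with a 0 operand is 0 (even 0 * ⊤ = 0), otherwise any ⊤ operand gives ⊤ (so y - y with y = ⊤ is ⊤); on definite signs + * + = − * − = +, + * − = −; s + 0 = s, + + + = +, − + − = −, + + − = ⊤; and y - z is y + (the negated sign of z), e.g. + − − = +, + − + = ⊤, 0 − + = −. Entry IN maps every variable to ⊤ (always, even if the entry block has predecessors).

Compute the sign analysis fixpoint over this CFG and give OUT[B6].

Converged values:
  B0:   IN=(all ⊤)   OUT=(all ⊤)
  B1:   IN=(all ⊤)   OUT=(all ⊤)
  B2:   IN=(all ⊤)   OUT=(all ⊤)
  B3:   IN=(all ⊤)   OUT=(all ⊤)
  B4:   IN=(all ⊤)   OUT={c:-; rest ⊤}
  B5:   IN={c:-; rest ⊤}   OUT={c:-; rest ⊤}
  B6:   IN={c:-; rest ⊤}   OUT={c:-; rest ⊤}
  B7:   IN={c:-; rest ⊤}   OUT={c:+; rest ⊤}
  B8:   IN=(all ⊤)   OUT=(all ⊤)
  B9:   IN=(all ⊤)   OUT=(all ⊤)

Merge at B6: IN[B6] = OUT[B5] = {a: ⊤, b: ⊤, c: -, d: ⊤, e: ⊤, f: ⊤}
Applying B6's transfer function to that IN value gives OUT[B6] (row B6 above).

Answer: {a: ⊤, b: ⊤, c: -, d: ⊤, e: ⊤, f: ⊤}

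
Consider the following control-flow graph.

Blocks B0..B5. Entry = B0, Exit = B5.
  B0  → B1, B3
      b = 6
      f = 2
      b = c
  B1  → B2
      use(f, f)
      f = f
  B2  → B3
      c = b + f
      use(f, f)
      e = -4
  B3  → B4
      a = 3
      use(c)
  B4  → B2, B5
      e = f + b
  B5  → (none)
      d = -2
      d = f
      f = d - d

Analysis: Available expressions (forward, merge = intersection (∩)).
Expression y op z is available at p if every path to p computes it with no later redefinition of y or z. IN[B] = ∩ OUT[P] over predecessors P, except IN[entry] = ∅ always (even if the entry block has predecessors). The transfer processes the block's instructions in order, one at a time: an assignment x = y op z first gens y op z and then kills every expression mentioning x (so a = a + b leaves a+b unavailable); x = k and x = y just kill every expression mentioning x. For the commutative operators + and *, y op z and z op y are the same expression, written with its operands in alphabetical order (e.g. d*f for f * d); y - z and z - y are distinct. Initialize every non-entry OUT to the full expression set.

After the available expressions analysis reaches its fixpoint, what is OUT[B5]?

Fixpoint table:
  B0: | IN={} | OUT={}
  B1: | IN={} | OUT={}
  B2: | IN={} | OUT={b+f}
  B3: | IN={} | OUT={}
  B4: | IN={} | OUT={b+f}
  B5: | IN={b+f} | OUT={d-d}

Merge at B5: IN[B5] = OUT[B4] = {b+f}
Applying B5's transfer function to that IN value gives OUT[B5] (row B5 above).

Answer: {d-d}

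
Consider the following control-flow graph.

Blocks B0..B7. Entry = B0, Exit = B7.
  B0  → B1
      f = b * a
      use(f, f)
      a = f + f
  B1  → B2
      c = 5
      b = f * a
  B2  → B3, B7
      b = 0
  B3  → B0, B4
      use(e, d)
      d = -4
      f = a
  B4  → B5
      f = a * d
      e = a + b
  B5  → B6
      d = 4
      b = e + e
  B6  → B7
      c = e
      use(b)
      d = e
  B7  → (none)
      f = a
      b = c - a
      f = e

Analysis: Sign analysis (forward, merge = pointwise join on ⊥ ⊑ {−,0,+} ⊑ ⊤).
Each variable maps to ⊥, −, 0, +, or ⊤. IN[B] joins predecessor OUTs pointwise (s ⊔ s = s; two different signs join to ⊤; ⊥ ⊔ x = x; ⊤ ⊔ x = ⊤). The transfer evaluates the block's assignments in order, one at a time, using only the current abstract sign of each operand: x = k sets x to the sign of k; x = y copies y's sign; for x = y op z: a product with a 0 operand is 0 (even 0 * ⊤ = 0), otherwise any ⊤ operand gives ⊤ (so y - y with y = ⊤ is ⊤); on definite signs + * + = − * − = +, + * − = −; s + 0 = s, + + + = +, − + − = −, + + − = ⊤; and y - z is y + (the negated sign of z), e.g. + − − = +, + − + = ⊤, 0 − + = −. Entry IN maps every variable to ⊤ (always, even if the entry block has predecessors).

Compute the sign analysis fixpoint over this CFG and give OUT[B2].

Per-block solution:
  B0:   IN=(all ⊤)   OUT=(all ⊤)
  B1:   IN=(all ⊤)   OUT={c:+; rest ⊤}
  B2:   IN={c:+; rest ⊤}   OUT={b:0, c:+; rest ⊤}
  B3:   IN={b:0, c:+; rest ⊤}   OUT={b:0, c:+, d:-; rest ⊤}
  B4:   IN={b:0, c:+, d:-; rest ⊤}   OUT={b:0, c:+, d:-; rest ⊤}
  B5:   IN={b:0, c:+, d:-; rest ⊤}   OUT={c:+, d:+; rest ⊤}
  B6:   IN={c:+, d:+; rest ⊤}   OUT=(all ⊤)
  B7:   IN=(all ⊤)   OUT=(all ⊤)

Merge at B2: IN[B2] = OUT[B1] = {a: ⊤, b: ⊤, c: +, d: ⊤, e: ⊤, f: ⊤}
Applying B2's transfer function to that IN value gives OUT[B2] (row B2 above).

Answer: {a: ⊤, b: 0, c: +, d: ⊤, e: ⊤, f: ⊤}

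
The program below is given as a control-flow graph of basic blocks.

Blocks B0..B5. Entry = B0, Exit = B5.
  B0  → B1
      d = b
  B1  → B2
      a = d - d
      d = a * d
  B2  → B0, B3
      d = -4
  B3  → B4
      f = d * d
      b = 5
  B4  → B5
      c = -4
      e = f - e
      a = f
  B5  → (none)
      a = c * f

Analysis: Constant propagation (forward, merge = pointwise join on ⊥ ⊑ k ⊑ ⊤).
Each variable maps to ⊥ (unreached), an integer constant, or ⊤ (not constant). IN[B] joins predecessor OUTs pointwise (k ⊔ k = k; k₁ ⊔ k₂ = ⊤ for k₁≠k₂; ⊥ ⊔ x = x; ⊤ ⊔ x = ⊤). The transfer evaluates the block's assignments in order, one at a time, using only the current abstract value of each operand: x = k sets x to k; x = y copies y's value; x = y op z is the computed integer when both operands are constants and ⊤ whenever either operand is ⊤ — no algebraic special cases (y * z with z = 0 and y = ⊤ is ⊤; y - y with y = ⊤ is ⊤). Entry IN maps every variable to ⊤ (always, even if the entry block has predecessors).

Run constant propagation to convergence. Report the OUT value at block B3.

Answer: {a: ⊤, b: 5, c: ⊤, d: -4, e: ⊤, f: 16}

Trace:
Converged values:
  B0: | IN=(all ⊤) | OUT=(all ⊤)
  B1: | IN=(all ⊤) | OUT=(all ⊤)
  B2: | IN=(all ⊤) | OUT={d:-4; rest ⊤}
  B3: | IN={d:-4; rest ⊤} | OUT={b:5, d:-4, f:16; rest ⊤}
  B4: | IN={b:5, d:-4, f:16; rest ⊤} | OUT={a:16, b:5, c:-4, d:-4, f:16; rest ⊤}
  B5: | IN={a:16, b:5, c:-4, d:-4, f:16; rest ⊤} | OUT={a:-64, b:5, c:-4, d:-4, f:16; rest ⊤}

Merge at B3: IN[B3] = OUT[B2] = {a: ⊤, b: ⊤, c: ⊤, d: -4, e: ⊤, f: ⊤}
Applying B3's transfer function to that IN value gives OUT[B3] (row B3 above).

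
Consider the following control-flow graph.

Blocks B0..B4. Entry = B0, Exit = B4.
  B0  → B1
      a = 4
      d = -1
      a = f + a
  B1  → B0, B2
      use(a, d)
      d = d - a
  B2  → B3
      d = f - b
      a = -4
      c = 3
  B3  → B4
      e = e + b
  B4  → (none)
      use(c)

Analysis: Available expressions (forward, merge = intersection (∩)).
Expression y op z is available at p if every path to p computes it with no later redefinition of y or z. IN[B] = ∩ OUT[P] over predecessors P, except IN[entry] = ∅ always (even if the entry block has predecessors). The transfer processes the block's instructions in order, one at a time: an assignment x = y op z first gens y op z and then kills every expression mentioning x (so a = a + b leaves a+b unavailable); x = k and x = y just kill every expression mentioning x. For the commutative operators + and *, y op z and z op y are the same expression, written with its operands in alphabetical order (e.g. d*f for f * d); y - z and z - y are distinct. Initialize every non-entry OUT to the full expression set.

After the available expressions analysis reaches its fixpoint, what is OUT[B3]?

Per-block solution:
  B0: | IN={} | OUT={}
  B1: | IN={} | OUT={}
  B2: | IN={} | OUT={f-b}
  B3: | IN={f-b} | OUT={f-b}
  B4: | IN={f-b} | OUT={f-b}

Merge at B3: IN[B3] = OUT[B2] = {f-b}
Applying B3's transfer function to that IN value gives OUT[B3] (row B3 above).

Answer: {f-b}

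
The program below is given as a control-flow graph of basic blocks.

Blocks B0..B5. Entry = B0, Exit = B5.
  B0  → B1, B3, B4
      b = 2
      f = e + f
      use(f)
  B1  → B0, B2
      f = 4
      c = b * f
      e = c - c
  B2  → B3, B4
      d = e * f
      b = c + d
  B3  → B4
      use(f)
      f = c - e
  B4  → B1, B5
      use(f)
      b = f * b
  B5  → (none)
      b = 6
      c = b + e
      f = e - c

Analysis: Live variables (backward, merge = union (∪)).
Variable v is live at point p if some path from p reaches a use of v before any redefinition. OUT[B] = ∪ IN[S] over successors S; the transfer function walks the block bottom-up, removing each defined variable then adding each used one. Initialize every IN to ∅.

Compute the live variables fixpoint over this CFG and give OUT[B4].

Answer: {b, e}

Trace:
Fixpoint table:
  B0:   IN={c, e, f}   OUT={b, c, e, f}
  B1:   IN={b}   OUT={c, e, f}
  B2:   IN={c, e, f}   OUT={b, c, e, f}
  B3:   IN={b, c, e, f}   OUT={b, e, f}
  B4:   IN={b, e, f}   OUT={b, e}
  B5:   IN={e}   OUT={}

Merge at B4: OUT[B4] = IN[B1] ⊔ IN[B5] = {b, e}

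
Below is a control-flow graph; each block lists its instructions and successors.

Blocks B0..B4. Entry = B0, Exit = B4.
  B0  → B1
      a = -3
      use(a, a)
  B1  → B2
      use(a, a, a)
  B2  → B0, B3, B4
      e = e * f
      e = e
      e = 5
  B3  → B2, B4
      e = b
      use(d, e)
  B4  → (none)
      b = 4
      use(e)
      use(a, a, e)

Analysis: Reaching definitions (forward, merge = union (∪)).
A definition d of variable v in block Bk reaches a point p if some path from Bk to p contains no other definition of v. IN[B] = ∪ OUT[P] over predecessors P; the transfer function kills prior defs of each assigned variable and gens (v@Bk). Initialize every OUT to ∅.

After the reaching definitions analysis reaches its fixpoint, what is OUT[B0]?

Answer: {a@B0, e@B2}

Trace:
Fixpoint table:
  B0:  IN={a@B0, e@B2}  OUT={a@B0, e@B2}
  B1:  IN={a@B0, e@B2}  OUT={a@B0, e@B2}
  B2:  IN={a@B0, e@B2, e@B3}  OUT={a@B0, e@B2}
  B3:  IN={a@B0, e@B2}  OUT={a@B0, e@B3}
  B4:  IN={a@B0, e@B2, e@B3}  OUT={a@B0, b@B4, e@B2, e@B3}

Merge at B0 (entry node, so the boundary value {} is joined with the incoming edge(s)): IN[B0] = {} ⊔ OUT[B2] = {a@B0, e@B2}
Applying B0's transfer function to that IN value gives OUT[B0] (row B0 above).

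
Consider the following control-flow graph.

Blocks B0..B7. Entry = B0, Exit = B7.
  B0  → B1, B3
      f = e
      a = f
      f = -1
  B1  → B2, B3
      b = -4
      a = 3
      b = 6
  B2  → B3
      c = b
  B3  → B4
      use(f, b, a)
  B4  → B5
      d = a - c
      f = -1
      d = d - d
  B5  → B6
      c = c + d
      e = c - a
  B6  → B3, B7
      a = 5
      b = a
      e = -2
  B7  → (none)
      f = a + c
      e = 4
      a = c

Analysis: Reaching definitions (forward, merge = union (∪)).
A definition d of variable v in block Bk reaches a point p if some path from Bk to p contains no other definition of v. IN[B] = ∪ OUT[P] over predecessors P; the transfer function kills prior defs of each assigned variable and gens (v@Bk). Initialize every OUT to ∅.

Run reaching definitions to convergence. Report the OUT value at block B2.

Per-block solution:
  B0: | IN={} | OUT={a@B0, f@B0}
  B1: | IN={a@B0, f@B0} | OUT={a@B1, b@B1, f@B0}
  B2: | IN={a@B1, b@B1, f@B0} | OUT={a@B1, b@B1, c@B2, f@B0}
  B3: | IN={a@B0, a@B1, a@B6, b@B1, b@B6, c@B2, c@B5, d@B4, e@B6, f@B0, f@B4} | OUT={a@B0, a@B1, a@B6, b@B1, b@B6, c@B2, c@B5, d@B4, e@B6, f@B0, f@B4}
  B4: | IN={a@B0, a@B1, a@B6, b@B1, b@B6, c@B2, c@B5, d@B4, e@B6, f@B0, f@B4} | OUT={a@B0, a@B1, a@B6, b@B1, b@B6, c@B2, c@B5, d@B4, e@B6, f@B4}
  B5: | IN={a@B0, a@B1, a@B6, b@B1, b@B6, c@B2, c@B5, d@B4, e@B6, f@B4} | OUT={a@B0, a@B1, a@B6, b@B1, b@B6, c@B5, d@B4, e@B5, f@B4}
  B6: | IN={a@B0, a@B1, a@B6, b@B1, b@B6, c@B5, d@B4, e@B5, f@B4} | OUT={a@B6, b@B6, c@B5, d@B4, e@B6, f@B4}
  B7: | IN={a@B6, b@B6, c@B5, d@B4, e@B6, f@B4} | OUT={a@B7, b@B6, c@B5, d@B4, e@B7, f@B7}

Merge at B2: IN[B2] = OUT[B1] = {a@B1, b@B1, f@B0}
Applying B2's transfer function to that IN value gives OUT[B2] (row B2 above).

Answer: {a@B1, b@B1, c@B2, f@B0}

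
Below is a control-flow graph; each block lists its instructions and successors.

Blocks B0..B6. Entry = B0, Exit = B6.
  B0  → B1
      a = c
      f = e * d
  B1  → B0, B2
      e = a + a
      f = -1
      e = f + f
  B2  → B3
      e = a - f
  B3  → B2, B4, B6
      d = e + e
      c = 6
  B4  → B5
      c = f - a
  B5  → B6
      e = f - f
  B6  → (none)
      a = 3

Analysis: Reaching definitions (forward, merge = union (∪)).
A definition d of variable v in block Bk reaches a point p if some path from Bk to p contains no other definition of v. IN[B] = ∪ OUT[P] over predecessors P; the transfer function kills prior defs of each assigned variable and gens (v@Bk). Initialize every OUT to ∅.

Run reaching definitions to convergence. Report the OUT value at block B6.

Fixpoint table:
  B0:  IN={a@B0, e@B1, f@B1}  OUT={a@B0, e@B1, f@B0}
  B1:  IN={a@B0, e@B1, f@B0}  OUT={a@B0, e@B1, f@B1}
  B2:  IN={a@B0, c@B3, d@B3, e@B1, e@B2, f@B1}  OUT={a@B0, c@B3, d@B3, e@B2, f@B1}
  B3:  IN={a@B0, c@B3, d@B3, e@B2, f@B1}  OUT={a@B0, c@B3, d@B3, e@B2, f@B1}
  B4:  IN={a@B0, c@B3, d@B3, e@B2, f@B1}  OUT={a@B0, c@B4, d@B3, e@B2, f@B1}
  B5:  IN={a@B0, c@B4, d@B3, e@B2, f@B1}  OUT={a@B0, c@B4, d@B3, e@B5, f@B1}
  B6:  IN={a@B0, c@B3, c@B4, d@B3, e@B2, e@B5, f@B1}  OUT={a@B6, c@B3, c@B4, d@B3, e@B2, e@B5, f@B1}

Merge at B6: IN[B6] = OUT[B3] ⊔ OUT[B5] = {a@B0, c@B3, c@B4, d@B3, e@B2, e@B5, f@B1}
Applying B6's transfer function to that IN value gives OUT[B6] (row B6 above).

Answer: {a@B6, c@B3, c@B4, d@B3, e@B2, e@B5, f@B1}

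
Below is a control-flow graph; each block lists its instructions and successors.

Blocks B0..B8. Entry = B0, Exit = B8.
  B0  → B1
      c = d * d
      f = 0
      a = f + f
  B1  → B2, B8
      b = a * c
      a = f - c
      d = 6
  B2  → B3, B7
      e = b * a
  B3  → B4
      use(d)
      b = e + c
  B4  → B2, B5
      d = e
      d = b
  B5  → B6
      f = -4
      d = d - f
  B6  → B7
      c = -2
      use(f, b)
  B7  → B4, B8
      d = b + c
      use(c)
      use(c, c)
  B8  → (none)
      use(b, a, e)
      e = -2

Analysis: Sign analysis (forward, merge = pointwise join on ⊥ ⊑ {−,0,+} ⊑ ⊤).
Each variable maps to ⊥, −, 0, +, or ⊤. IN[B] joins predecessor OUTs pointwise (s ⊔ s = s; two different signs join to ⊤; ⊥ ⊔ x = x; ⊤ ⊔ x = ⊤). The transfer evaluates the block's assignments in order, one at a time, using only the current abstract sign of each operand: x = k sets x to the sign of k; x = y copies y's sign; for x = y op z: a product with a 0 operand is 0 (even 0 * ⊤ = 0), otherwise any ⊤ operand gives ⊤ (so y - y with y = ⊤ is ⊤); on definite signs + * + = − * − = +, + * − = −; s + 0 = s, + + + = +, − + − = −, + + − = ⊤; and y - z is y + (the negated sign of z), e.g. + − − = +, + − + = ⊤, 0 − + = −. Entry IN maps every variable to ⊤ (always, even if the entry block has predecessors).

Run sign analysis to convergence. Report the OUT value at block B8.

Fixpoint table:
  B0: | IN=(all ⊤) | OUT={a:0, f:0; rest ⊤}
  B1: | IN={a:0, f:0; rest ⊤} | OUT={b:0, d:+, f:0; rest ⊤}
  B2: | IN=(all ⊤) | OUT=(all ⊤)
  B3: | IN=(all ⊤) | OUT=(all ⊤)
  B4: | IN=(all ⊤) | OUT=(all ⊤)
  B5: | IN=(all ⊤) | OUT={f:-; rest ⊤}
  B6: | IN={f:-; rest ⊤} | OUT={c:-, f:-; rest ⊤}
  B7: | IN=(all ⊤) | OUT=(all ⊤)
  B8: | IN=(all ⊤) | OUT={e:-; rest ⊤}

Merge at B8: IN[B8] = OUT[B1] ⊔ OUT[B7] = {a: ⊤, b: ⊤, c: ⊤, d: ⊤, e: ⊤, f: ⊤}
Applying B8's transfer function to that IN value gives OUT[B8] (row B8 above).

Answer: {a: ⊤, b: ⊤, c: ⊤, d: ⊤, e: -, f: ⊤}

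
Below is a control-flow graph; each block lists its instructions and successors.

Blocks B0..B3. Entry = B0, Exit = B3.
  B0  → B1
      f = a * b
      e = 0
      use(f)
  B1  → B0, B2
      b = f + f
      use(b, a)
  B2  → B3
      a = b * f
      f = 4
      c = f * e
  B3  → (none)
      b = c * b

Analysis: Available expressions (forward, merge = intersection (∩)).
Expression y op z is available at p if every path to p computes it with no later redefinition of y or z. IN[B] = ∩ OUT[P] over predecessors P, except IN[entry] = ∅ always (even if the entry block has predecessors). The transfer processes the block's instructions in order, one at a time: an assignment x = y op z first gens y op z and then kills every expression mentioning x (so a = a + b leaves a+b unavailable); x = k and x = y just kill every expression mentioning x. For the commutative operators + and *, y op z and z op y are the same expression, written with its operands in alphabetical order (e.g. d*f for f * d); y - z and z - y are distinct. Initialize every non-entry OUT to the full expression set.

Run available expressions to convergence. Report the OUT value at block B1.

Answer: {f+f}

Working:
Converged values:
  B0: | IN={} | OUT={a*b}
  B1: | IN={a*b} | OUT={f+f}
  B2: | IN={f+f} | OUT={e*f}
  B3: | IN={e*f} | OUT={e*f}

Merge at B1: IN[B1] = OUT[B0] = {a*b}
Applying B1's transfer function to that IN value gives OUT[B1] (row B1 above).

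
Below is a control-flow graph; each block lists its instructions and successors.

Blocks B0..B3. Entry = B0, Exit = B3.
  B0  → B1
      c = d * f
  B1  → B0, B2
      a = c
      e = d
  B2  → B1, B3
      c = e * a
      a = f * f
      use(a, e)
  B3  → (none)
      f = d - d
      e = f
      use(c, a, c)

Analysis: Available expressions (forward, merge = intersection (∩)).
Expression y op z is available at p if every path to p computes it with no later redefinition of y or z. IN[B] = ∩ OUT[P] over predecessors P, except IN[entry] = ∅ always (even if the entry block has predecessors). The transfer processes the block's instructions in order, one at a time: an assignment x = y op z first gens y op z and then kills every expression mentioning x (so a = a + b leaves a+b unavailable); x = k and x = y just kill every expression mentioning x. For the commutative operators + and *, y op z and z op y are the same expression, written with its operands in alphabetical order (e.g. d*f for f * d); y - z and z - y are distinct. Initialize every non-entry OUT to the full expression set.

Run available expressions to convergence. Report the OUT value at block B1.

Answer: {d*f}

Trace:
Fixpoint table:
  B0: | IN={} | OUT={d*f}
  B1: | IN={d*f} | OUT={d*f}
  B2: | IN={d*f} | OUT={d*f, f*f}
  B3: | IN={d*f, f*f} | OUT={d-d}

Merge at B1: IN[B1] = OUT[B0] ∩ OUT[B2] = {d*f}
Applying B1's transfer function to that IN value gives OUT[B1] (row B1 above).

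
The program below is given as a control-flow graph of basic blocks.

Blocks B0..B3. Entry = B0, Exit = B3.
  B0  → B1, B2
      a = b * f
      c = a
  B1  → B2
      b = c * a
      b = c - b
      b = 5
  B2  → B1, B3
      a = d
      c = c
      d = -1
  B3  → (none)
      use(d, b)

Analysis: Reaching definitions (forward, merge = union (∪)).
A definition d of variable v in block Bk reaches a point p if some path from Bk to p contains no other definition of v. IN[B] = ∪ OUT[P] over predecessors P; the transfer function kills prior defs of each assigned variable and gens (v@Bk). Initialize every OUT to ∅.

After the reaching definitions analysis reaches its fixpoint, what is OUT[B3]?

Answer: {a@B2, b@B1, c@B2, d@B2}

Working:
Fixpoint table:
  B0:   IN={}   OUT={a@B0, c@B0}
  B1:   IN={a@B0, a@B2, b@B1, c@B0, c@B2, d@B2}   OUT={a@B0, a@B2, b@B1, c@B0, c@B2, d@B2}
  B2:   IN={a@B0, a@B2, b@B1, c@B0, c@B2, d@B2}   OUT={a@B2, b@B1, c@B2, d@B2}
  B3:   IN={a@B2, b@B1, c@B2, d@B2}   OUT={a@B2, b@B1, c@B2, d@B2}

Merge at B3: IN[B3] = OUT[B2] = {a@B2, b@B1, c@B2, d@B2}
Applying B3's transfer function to that IN value gives OUT[B3] (row B3 above).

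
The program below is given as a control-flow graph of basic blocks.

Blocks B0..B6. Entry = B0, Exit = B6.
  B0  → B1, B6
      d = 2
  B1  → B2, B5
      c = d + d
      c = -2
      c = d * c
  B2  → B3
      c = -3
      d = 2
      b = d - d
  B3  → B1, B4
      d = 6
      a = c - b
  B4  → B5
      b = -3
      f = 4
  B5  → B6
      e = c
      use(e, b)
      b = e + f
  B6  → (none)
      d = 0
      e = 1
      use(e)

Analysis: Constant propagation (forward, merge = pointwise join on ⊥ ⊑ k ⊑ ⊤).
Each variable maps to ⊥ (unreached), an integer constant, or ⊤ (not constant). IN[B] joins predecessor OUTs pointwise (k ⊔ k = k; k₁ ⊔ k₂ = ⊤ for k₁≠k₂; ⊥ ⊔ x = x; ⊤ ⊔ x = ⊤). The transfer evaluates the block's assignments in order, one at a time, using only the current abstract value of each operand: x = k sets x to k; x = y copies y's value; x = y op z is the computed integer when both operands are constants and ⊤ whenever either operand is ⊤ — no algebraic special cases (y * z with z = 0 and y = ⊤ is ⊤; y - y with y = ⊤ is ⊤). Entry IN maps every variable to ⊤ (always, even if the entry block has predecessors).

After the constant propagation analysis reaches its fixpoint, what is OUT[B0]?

Converged values:
  B0:   IN=(all ⊤)   OUT={d:2; rest ⊤}
  B1:   IN=(all ⊤)   OUT=(all ⊤)
  B2:   IN=(all ⊤)   OUT={b:0, c:-3, d:2; rest ⊤}
  B3:   IN={b:0, c:-3, d:2; rest ⊤}   OUT={a:-3, b:0, c:-3, d:6; rest ⊤}
  B4:   IN={a:-3, b:0, c:-3, d:6; rest ⊤}   OUT={a:-3, b:-3, c:-3, d:6, f:4; rest ⊤}
  B5:   IN=(all ⊤)   OUT=(all ⊤)
  B6:   IN=(all ⊤)   OUT={d:0, e:1; rest ⊤}

B0 is the boundary node: IN[B0] = {a: ⊤, b: ⊤, c: ⊤, d: ⊤, e: ⊤, f: ⊤}
Applying B0's transfer function to that IN value gives OUT[B0] (row B0 above).

Answer: {a: ⊤, b: ⊤, c: ⊤, d: 2, e: ⊤, f: ⊤}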